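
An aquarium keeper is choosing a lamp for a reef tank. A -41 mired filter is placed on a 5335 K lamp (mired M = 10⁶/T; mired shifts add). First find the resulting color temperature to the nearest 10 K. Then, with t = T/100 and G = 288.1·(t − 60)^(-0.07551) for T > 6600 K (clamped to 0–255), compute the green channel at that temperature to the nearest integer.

M_in = 10⁶/5335 = 187.44; M_out = 187.44 + (-41) = 146.44.
T_out = 10⁶/146.44 = 6828.7 K → 6830 K; t = 68.3.
G = 288.1·(68.3 − 60)^(-0.07551) = 288.1·8.3^(-0.07551) = 288.1·0.85232 = 245.552.
Rounded: 246.

246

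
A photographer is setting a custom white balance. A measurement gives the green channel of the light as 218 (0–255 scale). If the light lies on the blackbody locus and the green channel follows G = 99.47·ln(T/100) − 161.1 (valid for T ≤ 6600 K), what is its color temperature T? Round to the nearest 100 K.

ln t = (218 + 161.1) / 99.47 = 3.8112.
t = e^3.8112 = 45.205.
T = 100·t = 4520 K → 4500 K to the nearest 100 K.

4500 K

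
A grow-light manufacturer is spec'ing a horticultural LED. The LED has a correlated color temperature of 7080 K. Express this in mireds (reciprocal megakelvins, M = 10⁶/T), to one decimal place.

141.2 mireds

M = 10⁶ / 7080 = 141.243 → 141.2 mireds.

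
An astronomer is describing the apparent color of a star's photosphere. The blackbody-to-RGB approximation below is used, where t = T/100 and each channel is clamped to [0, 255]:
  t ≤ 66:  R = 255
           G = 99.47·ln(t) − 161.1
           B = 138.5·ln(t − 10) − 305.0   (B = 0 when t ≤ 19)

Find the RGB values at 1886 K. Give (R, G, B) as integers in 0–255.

t = 1886/100 = 18.86; the t ≤ 66 branch applies.
R = 255 by definition for t ≤ 66.
G = 99.47·ln 18.86 − 161.1 = 99.47·2.9370 − 161.1 = 131.048.
t = 18.86 ≤ 19, so B = 0.
Rounded: (255, 131, 0).

(255, 131, 0)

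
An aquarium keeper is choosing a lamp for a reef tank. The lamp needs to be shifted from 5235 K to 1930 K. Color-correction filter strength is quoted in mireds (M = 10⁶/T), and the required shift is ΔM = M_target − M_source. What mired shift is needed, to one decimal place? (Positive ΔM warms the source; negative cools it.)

M_source = 10⁶/5235 = 191.022; M_target = 10⁶/1930 = 518.135.
ΔM = 518.135 − 191.022 = 327.113 → +327.1 mireds, a warming shift.

+327.1 mireds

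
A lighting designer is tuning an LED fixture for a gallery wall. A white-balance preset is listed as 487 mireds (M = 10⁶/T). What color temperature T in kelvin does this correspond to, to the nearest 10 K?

T = 10⁶ / 487 = 2053.39 K → 2050 K.

2050 K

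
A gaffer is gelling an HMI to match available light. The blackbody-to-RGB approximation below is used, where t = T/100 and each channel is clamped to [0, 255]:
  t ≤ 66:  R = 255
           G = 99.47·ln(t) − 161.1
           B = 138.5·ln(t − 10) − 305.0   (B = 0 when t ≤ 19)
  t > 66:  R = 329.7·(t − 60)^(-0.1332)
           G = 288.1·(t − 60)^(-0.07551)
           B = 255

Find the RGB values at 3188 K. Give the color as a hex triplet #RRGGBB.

t = 3188/100 = 31.88; the t ≤ 66 branch applies.
R = 255 by definition for t ≤ 66.
G = 99.47·ln 31.88 − 161.1 = 99.47·3.4620 − 161.1 = 183.263.
B = 138.5·ln(31.88 − 10) − 305.0 = 138.5·ln 21.88 − 305.0 = 138.5·3.0856 − 305.0 = 122.352.
Rounded: (255, 183, 122).
In hex: #FFB77A.

#FFB77A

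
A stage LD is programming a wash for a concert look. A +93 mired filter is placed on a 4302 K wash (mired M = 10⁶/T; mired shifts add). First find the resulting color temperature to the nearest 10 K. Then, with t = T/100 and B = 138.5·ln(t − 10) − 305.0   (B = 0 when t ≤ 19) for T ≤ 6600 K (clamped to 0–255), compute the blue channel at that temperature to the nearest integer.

M_in = 10⁶/4302 = 232.45; M_out = 232.45 + (+93) = 325.45.
T_out = 10⁶/325.45 = 3072.7 K → 3070 K; t = 30.7.
B = 138.5·ln(30.7 − 10) − 305.0 = 138.5·ln 20.7 − 305.0 = 138.5·3.0301 − 305.0 = 114.674.
Rounded: 115.

115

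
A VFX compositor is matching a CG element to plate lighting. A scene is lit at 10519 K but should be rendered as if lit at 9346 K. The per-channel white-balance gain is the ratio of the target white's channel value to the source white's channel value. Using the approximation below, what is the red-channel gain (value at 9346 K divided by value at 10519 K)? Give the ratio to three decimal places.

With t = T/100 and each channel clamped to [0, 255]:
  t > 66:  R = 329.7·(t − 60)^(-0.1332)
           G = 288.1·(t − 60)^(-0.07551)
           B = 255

At 10519 K (t = 105.19):
  R = 329.7·(105.19 − 60)^(-0.1332) = 329.7·45.19^(-0.1332) = 329.7·0.60193 = 198.457.
At 9346 K (t = 93.46):
  R = 329.7·(93.46 − 60)^(-0.1332) = 329.7·33.46^(-0.1332) = 329.7·0.62652 = 206.563.
Gain = 206.563 / 198.457 = 1.0408 → 1.041.

1.041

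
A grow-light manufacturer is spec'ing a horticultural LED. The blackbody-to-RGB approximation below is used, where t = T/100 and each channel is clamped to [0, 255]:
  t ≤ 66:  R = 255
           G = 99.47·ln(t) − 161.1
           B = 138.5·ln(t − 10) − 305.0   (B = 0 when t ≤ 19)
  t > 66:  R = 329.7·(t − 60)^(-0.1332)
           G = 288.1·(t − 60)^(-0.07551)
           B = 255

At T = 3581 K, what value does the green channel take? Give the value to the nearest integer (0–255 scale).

t = 3581/100 = 35.81; the t ≤ 66 branch applies.
G = 99.47·ln 35.81 − 161.1 = 99.47·3.5782 − 161.1 = 194.826.
Rounded: 195.

195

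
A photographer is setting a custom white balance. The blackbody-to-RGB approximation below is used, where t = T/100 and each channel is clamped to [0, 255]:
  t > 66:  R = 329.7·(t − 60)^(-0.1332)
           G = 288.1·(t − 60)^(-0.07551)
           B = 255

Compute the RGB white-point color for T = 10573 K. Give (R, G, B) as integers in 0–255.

(198, 216, 255)

t = 10573/100 = 105.73; the t > 66 branch applies.
R = 329.7·(105.73 − 60)^(-0.1332) = 329.7·45.73^(-0.1332) = 329.7·0.60098 = 198.144.
G = 288.1·(105.73 − 60)^(-0.07551) = 288.1·45.73^(-0.07551) = 288.1·0.74927 = 215.865.
B = 255 by definition for t > 66.
Rounded: (198, 216, 255).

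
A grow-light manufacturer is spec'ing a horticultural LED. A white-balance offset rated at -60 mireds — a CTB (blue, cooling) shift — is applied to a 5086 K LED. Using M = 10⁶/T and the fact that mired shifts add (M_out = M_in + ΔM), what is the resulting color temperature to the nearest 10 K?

M_in = 10⁶/5086 = 196.62 mireds.
M_out = 196.62 + (-60) = 136.62 mireds.
T_out = 10⁶/136.62 = 7319.7 K → 7320 K.

7320 K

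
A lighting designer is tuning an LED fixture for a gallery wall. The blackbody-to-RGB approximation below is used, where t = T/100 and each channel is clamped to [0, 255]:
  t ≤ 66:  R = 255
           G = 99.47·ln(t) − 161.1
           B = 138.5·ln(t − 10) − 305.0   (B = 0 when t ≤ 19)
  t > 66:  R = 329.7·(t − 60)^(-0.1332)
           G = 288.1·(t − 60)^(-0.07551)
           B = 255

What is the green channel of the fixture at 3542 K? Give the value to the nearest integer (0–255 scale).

t = 3542/100 = 35.42; the t ≤ 66 branch applies.
G = 99.47·ln 35.42 − 161.1 = 99.47·3.5673 − 161.1 = 193.737.
Rounded: 194.

194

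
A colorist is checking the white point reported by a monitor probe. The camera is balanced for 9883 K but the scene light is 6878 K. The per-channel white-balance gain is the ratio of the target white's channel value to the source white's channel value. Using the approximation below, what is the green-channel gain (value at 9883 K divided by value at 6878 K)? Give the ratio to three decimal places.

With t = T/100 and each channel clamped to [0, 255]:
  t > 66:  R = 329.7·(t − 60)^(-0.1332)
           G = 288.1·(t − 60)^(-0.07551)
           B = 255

At 6878 K (t = 68.78):
  G = 288.1·(68.78 − 60)^(-0.07551) = 288.1·8.78^(-0.07551) = 288.1·0.84870 = 244.512.
At 9883 K (t = 98.83):
  G = 288.1·(98.83 − 60)^(-0.07551) = 288.1·38.83^(-0.07551) = 288.1·0.75858 = 218.547.
Gain = 218.547 / 244.512 = 0.8938 → 0.894.

0.894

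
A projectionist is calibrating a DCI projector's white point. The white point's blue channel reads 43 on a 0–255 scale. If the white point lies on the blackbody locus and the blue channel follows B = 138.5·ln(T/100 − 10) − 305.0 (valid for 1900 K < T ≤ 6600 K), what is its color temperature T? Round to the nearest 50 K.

ln(t − 10) = (43 + 305.0) / 138.5 = 2.5126.
t − 10 = e^2.5126 = 12.337, so t = 22.337.
T = 100·t = 2234 K → 2250 K to the nearest 50 K.

2250 K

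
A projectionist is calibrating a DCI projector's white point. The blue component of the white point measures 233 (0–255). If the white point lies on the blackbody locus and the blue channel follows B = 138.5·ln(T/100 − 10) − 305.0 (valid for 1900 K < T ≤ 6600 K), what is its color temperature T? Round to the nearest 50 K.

ln(t − 10) = (233 + 305.0) / 138.5 = 3.8845.
t − 10 = e^3.8845 = 48.641, so t = 58.641.
T = 100·t = 5864 K → 5850 K to the nearest 50 K.

5850 K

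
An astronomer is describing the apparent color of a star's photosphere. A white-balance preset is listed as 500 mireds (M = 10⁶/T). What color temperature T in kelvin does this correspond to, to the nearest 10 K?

2000 K

T = 10⁶ / 500 = 2000.00 K → 2000 K.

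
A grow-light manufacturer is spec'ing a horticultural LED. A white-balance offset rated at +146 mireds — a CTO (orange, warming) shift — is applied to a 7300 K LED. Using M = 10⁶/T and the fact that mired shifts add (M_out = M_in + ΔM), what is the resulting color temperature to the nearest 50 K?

3550 K

M_in = 10⁶/7300 = 136.99 mireds.
M_out = 136.99 + (+146) = 282.99 mireds.
T_out = 10⁶/282.99 = 3533.7 K → 3550 K.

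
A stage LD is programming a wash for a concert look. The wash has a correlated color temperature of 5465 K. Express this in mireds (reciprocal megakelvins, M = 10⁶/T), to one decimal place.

M = 10⁶ / 5465 = 182.983 → 183.0 mireds.

183.0 mireds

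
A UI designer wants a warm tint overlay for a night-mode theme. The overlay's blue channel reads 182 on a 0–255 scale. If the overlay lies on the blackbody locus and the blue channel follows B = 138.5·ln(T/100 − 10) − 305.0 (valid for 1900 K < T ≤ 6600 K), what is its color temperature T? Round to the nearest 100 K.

ln(t − 10) = (182 + 305.0) / 138.5 = 3.5162.
t − 10 = e^3.5162 = 33.658, so t = 43.658.
T = 100·t = 4366 K → 4400 K to the nearest 100 K.

4400 K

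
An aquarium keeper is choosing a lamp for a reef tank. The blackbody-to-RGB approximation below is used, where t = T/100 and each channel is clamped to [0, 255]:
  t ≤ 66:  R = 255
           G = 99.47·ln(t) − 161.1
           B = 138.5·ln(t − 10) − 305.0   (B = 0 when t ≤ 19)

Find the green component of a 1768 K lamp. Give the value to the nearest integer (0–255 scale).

t = 1768/100 = 17.68; the t ≤ 66 branch applies.
G = 99.47·ln 17.68 − 161.1 = 99.47·2.8724 − 161.1 = 124.621.
Rounded: 125.

125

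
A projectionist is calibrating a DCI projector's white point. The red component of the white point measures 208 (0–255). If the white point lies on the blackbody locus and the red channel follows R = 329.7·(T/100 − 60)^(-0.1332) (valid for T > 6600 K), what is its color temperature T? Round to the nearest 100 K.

(t − 60)^(-0.1332) = 208/329.7 = 0.63088.
t − 60 = 0.63088^(1/-0.1332) = 0.63088^(-7.508) = 31.763, so t = 91.763.
T = 100·t = 9176 K → 9200 K to the nearest 100 K.

9200 K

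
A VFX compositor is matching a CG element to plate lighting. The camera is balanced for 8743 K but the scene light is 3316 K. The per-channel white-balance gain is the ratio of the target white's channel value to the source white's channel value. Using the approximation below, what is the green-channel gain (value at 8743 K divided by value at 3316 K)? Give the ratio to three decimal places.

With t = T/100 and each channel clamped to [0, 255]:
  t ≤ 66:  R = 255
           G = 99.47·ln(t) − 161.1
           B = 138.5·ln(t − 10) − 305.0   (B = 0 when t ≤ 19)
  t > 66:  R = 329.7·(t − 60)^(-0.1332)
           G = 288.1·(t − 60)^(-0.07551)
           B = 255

1.199

At 3316 K (t = 33.16):
  G = 99.47·ln 33.16 − 161.1 = 99.47·3.5013 − 161.1 = 187.179.
At 8743 K (t = 87.43):
  G = 288.1·(87.43 − 60)^(-0.07551) = 288.1·27.43^(-0.07551) = 288.1·0.77875 = 224.359.
Gain = 224.359 / 187.179 = 1.1986 → 1.199.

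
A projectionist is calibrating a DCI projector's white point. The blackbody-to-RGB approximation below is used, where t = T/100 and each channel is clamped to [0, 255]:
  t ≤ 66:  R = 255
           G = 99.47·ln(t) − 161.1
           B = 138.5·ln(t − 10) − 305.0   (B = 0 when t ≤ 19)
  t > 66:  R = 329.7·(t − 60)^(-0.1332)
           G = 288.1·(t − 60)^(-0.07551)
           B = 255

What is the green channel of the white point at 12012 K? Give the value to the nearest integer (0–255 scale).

t = 12012/100 = 120.12; the t > 66 branch applies.
G = 288.1·(120.12 − 60)^(-0.07551) = 288.1·60.12^(-0.07551) = 288.1·0.73395 = 211.451.
Rounded: 211.

211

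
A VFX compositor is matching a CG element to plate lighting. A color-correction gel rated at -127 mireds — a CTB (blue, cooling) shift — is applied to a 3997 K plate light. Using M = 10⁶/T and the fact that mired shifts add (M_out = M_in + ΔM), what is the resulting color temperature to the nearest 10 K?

M_in = 10⁶/3997 = 250.19 mireds.
M_out = 250.19 + (-127) = 123.19 mireds.
T_out = 10⁶/123.19 = 8117.7 K → 8120 K.

8120 K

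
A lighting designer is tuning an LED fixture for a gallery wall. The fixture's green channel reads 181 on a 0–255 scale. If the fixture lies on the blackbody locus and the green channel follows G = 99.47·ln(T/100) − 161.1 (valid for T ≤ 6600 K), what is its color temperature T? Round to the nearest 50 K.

3100 K

ln t = (181 + 161.1) / 99.47 = 3.4392.
t = e^3.4392 = 31.163.
T = 100·t = 3116 K → 3100 K to the nearest 50 K.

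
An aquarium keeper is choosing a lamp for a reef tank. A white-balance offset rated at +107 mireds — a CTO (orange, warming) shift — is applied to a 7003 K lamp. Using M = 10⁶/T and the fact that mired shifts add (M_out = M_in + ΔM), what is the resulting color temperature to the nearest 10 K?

4000 K

M_in = 10⁶/7003 = 142.80 mireds.
M_out = 142.80 + (+107) = 249.80 mireds.
T_out = 10⁶/249.80 = 4003.3 K → 4000 K.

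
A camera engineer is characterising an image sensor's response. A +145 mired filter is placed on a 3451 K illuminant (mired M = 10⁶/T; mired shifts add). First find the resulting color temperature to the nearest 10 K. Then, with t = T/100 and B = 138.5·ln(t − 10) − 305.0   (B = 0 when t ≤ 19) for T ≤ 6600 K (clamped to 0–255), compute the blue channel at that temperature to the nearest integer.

M_in = 10⁶/3451 = 289.77; M_out = 289.77 + (+145) = 434.77.
T_out = 10⁶/434.77 = 2300.1 K → 2300 K; t = 23.
B = 138.5·ln(23 − 10) − 305.0 = 138.5·ln 13 − 305.0 = 138.5·2.5649 − 305.0 = 50.245.
Rounded: 50.

50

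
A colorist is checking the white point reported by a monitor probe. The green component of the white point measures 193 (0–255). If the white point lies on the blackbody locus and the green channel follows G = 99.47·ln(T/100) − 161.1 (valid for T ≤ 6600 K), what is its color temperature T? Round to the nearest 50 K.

ln t = (193 + 161.1) / 99.47 = 3.5599.
t = e^3.5599 = 35.159.
T = 100·t = 3516 K → 3500 K to the nearest 50 K.

3500 K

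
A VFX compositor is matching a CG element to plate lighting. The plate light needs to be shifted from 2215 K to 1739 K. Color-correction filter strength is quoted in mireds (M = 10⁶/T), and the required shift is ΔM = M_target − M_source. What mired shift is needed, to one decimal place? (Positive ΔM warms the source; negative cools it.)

M_source = 10⁶/2215 = 451.467; M_target = 10⁶/1739 = 575.043.
ΔM = 575.043 − 451.467 = 123.576 → +123.6 mireds, a warming shift.

+123.6 mireds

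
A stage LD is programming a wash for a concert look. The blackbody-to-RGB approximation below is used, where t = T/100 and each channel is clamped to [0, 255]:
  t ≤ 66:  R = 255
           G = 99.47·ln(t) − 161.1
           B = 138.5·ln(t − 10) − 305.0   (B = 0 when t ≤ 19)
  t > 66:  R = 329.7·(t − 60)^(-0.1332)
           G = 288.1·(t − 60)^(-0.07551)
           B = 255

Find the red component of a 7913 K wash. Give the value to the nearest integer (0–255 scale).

223

t = 7913/100 = 79.13; the t > 66 branch applies.
R = 329.7·(79.13 − 60)^(-0.1332) = 329.7·19.13^(-0.1332) = 329.7·0.67496 = 222.533.
Rounded: 223.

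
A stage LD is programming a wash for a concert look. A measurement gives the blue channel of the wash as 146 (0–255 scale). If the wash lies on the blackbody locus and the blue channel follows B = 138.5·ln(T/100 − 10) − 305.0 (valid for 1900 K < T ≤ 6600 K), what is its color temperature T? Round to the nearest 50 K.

ln(t − 10) = (146 + 305.0) / 138.5 = 3.2563.
t − 10 = e^3.2563 = 25.954, so t = 35.954.
T = 100·t = 3595 K → 3600 K to the nearest 50 K.

3600 K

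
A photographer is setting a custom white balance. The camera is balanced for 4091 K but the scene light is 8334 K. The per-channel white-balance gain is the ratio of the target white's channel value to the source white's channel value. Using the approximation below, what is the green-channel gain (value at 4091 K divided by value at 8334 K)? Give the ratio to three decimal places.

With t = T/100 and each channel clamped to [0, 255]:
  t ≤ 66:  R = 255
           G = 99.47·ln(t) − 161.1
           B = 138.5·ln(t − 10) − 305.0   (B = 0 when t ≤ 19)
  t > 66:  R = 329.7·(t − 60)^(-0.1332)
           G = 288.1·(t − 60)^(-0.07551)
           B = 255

At 8334 K (t = 83.34):
  G = 288.1·(83.34 − 60)^(-0.07551) = 288.1·23.34^(-0.07551) = 288.1·0.78831 = 227.111.
At 4091 K (t = 40.91):
  G = 99.47·ln 40.91 − 161.1 = 99.47·3.7114 − 161.1 = 208.070.
Gain = 208.070 / 227.111 = 0.9162 → 0.916.

0.916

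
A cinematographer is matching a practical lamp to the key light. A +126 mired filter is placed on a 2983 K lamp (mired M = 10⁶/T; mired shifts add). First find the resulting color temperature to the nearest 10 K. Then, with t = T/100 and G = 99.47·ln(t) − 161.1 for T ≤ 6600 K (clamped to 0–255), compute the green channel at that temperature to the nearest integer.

145

M_in = 10⁶/2983 = 335.23; M_out = 335.23 + (+126) = 461.23.
T_out = 10⁶/461.23 = 2168.1 K → 2170 K; t = 21.7.
G = 99.47·ln 21.7 − 161.1 = 99.47·3.0773 − 161.1 = 145.000.
Rounded: 145.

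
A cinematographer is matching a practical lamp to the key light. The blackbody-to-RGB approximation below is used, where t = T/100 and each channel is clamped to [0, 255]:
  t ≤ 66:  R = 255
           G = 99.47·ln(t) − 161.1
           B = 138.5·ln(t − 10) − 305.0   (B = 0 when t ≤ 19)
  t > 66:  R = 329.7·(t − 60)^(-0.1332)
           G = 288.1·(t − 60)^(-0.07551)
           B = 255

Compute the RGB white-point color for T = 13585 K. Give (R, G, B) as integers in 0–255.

(185, 208, 255)

t = 13585/100 = 135.85; the t > 66 branch applies.
R = 329.7·(135.85 − 60)^(-0.1332) = 329.7·75.85^(-0.1332) = 329.7·0.56181 = 185.229.
G = 288.1·(135.85 − 60)^(-0.07551) = 288.1·75.85^(-0.07551) = 288.1·0.72118 = 207.772.
B = 255 by definition for t > 66.
Rounded: (185, 208, 255).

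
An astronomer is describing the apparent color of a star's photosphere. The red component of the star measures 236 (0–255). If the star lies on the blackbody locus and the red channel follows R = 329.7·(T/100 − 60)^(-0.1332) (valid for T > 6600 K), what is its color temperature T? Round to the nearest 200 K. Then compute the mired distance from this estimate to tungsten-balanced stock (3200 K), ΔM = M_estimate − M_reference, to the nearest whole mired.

-174 mireds

(t − 60)^(-0.1332) = 236/329.7 = 0.71580.
t − 60 = 0.71580^(1/-0.1332) = 0.71580^(-7.508) = 12.307, so t = 72.307.
T = 100·t = 7231 K → 7200 K to the nearest 200 K.
M_estimate = 10⁶/7200 = 138.89; M_reference = 10⁶/3200 = 312.50.
ΔM = 138.89 − 312.50 = -173.61 → -174 mireds.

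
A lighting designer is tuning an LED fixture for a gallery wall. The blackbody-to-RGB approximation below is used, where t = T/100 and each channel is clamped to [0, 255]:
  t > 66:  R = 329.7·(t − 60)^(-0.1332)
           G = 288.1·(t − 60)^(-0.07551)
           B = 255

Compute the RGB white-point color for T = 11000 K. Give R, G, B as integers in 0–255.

t = 11000/100 = 110; the t > 66 branch applies.
R = 329.7·(110 − 60)^(-0.1332) = 329.7·50^(-0.1332) = 329.7·0.59388 = 195.802.
G = 288.1·(110 − 60)^(-0.07551) = 288.1·50^(-0.07551) = 288.1·0.74424 = 214.414.
B = 255 by definition for t > 66.
Rounded: (196, 214, 255).

R=196, G=214, B=255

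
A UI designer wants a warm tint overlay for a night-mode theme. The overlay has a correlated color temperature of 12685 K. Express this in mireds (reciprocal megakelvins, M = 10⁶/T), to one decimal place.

M = 10⁶ / 12685 = 78.833 → 78.8 mireds.

78.8 mireds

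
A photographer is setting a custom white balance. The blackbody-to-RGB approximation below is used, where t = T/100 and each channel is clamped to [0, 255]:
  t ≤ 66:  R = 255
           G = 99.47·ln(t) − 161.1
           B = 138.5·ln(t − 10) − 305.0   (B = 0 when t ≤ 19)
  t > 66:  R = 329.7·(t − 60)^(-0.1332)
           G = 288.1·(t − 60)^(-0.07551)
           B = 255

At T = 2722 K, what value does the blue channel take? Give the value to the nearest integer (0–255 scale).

t = 2722/100 = 27.22; the t ≤ 66 branch applies.
B = 138.5·ln(27.22 − 10) − 305.0 = 138.5·ln 17.22 − 305.0 = 138.5·2.8461 − 305.0 = 89.181.
Rounded: 89.

89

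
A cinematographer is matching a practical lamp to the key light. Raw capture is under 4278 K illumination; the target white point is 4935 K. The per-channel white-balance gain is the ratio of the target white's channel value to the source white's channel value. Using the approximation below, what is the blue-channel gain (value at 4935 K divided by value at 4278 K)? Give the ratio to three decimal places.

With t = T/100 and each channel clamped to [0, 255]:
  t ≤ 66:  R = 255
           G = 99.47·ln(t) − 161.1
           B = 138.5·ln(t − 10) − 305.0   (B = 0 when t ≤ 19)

At 4278 K (t = 42.78):
  B = 138.5·ln(42.78 − 10) − 305.0 = 138.5·ln 32.78 − 305.0 = 138.5·3.4898 − 305.0 = 178.340.
At 4935 K (t = 49.35):
  B = 138.5·ln(49.35 − 10) − 305.0 = 138.5·ln 39.35 − 305.0 = 138.5·3.6725 − 305.0 = 203.641.
Gain = 203.641 / 178.340 = 1.1419 → 1.142.

1.142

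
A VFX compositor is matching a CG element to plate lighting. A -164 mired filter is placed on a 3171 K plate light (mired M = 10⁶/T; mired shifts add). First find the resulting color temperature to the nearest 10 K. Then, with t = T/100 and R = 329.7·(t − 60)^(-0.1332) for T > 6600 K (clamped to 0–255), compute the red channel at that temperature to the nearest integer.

255

M_in = 10⁶/3171 = 315.36; M_out = 315.36 + (-164) = 151.36.
T_out = 10⁶/151.36 = 6606.9 K → 6610 K; t = 66.1.
R = 329.7·(66.1 − 60)^(-0.1332) = 329.7·6.1^(-0.1332) = 329.7·0.78595 = 259.127 → clamped to 255.
Rounded: 255.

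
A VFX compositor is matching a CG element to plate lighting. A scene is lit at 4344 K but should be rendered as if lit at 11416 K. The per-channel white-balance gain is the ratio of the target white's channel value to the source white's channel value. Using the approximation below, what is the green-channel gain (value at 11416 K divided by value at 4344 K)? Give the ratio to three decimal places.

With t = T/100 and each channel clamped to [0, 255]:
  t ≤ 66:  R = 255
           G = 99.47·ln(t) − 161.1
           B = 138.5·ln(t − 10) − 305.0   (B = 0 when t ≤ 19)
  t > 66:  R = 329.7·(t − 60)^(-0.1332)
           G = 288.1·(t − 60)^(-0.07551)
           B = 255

At 4344 K (t = 43.44):
  G = 99.47·ln 43.44 − 161.1 = 99.47·3.7714 − 161.1 = 214.039.
At 11416 K (t = 114.16):
  G = 288.1·(114.16 − 60)^(-0.07551) = 288.1·54.16^(-0.07551) = 288.1·0.73976 = 213.124.
Gain = 213.124 / 214.039 = 0.9957 → 0.996.

0.996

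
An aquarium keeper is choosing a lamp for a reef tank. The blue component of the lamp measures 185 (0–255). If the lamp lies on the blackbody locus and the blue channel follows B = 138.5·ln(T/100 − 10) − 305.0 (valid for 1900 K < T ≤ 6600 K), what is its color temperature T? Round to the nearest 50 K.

ln(t − 10) = (185 + 305.0) / 138.5 = 3.5379.
t − 10 = e^3.5379 = 34.395, so t = 44.395.
T = 100·t = 4439 K → 4450 K to the nearest 50 K.

4450 K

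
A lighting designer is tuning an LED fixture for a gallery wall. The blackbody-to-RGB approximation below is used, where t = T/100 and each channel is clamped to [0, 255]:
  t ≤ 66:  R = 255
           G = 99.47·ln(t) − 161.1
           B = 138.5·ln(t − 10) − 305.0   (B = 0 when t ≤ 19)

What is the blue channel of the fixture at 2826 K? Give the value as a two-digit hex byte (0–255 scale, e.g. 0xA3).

t = 2826/100 = 28.26; the t ≤ 66 branch applies.
B = 138.5·ln(28.26 − 10) − 305.0 = 138.5·ln 18.26 − 305.0 = 138.5·2.9047 − 305.0 = 97.303.
Rounded: 97; in hex, 0x61.

0x61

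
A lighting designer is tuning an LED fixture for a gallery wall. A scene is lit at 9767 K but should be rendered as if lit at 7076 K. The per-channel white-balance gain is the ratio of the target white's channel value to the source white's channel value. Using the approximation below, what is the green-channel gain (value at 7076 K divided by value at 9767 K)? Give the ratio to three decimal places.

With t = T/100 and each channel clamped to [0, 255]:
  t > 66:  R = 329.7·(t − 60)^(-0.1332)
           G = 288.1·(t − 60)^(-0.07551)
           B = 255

At 9767 K (t = 97.67):
  G = 288.1·(97.67 − 60)^(-0.07551) = 288.1·37.67^(-0.07551) = 288.1·0.76032 = 219.048.
At 7076 K (t = 70.76):
  G = 288.1·(70.76 − 60)^(-0.07551) = 288.1·10.76^(-0.07551) = 288.1·0.83577 = 240.786.
Gain = 240.786 / 219.048 = 1.0992 → 1.099.

1.099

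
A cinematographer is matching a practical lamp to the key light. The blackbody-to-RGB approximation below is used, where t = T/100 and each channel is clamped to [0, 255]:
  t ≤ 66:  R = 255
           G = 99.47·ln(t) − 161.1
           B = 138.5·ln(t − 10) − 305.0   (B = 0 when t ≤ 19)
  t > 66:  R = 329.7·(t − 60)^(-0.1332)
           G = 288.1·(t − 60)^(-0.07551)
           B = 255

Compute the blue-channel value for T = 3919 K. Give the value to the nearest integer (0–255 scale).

162

t = 3919/100 = 39.19; the t ≤ 66 branch applies.
B = 138.5·ln(39.19 − 10) − 305.0 = 138.5·ln 29.19 − 305.0 = 138.5·3.3738 − 305.0 = 162.275.
Rounded: 162.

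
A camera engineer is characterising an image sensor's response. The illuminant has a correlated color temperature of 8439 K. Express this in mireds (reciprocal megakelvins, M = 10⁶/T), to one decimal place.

M = 10⁶ / 8439 = 118.497 → 118.5 mireds.

118.5 mireds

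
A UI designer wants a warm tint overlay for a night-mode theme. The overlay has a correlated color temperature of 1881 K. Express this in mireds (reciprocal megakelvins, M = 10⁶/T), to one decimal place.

M = 10⁶ / 1881 = 531.632 → 531.6 mireds.

531.6 mireds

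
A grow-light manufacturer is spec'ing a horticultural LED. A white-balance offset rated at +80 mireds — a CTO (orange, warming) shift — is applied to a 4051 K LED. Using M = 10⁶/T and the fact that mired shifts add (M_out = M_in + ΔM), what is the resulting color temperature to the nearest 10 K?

M_in = 10⁶/4051 = 246.85 mireds.
M_out = 246.85 + (+80) = 326.85 mireds.
T_out = 10⁶/326.85 = 3059.5 K → 3060 K.

3060 K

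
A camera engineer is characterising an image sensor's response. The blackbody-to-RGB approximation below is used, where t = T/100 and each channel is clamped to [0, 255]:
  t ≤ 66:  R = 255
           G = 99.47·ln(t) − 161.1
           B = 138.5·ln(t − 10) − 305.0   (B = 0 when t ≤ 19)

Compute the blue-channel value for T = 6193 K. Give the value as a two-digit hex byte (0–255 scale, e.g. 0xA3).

t = 6193/100 = 61.93; the t ≤ 66 branch applies.
B = 138.5·ln(61.93 − 10) − 305.0 = 138.5·ln 51.93 − 305.0 = 138.5·3.9499 − 305.0 = 242.061.
Rounded: 242; in hex, 0xF2.

0xF2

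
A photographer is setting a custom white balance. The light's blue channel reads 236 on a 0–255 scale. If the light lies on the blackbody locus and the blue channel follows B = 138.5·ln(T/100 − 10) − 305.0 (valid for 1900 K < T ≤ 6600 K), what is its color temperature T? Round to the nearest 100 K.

6000 K

ln(t − 10) = (236 + 305.0) / 138.5 = 3.9061.
t − 10 = e^3.9061 = 49.707, so t = 59.707.
T = 100·t = 5971 K → 6000 K to the nearest 100 K.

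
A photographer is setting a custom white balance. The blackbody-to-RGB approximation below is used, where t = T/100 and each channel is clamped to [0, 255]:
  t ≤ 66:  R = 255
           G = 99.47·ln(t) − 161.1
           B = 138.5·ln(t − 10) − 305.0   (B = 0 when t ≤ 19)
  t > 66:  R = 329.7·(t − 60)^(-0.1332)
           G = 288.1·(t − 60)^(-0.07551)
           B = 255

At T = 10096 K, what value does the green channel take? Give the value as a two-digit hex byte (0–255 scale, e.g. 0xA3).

t = 10096/100 = 100.96; the t > 66 branch applies.
G = 288.1·(100.96 − 60)^(-0.07551) = 288.1·40.96^(-0.07551) = 288.1·0.75553 = 217.668.
Rounded: 218; in hex, 0xDA.

0xDA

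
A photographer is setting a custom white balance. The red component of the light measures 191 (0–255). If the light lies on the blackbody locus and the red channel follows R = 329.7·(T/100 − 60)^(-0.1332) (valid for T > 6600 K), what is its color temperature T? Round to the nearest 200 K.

12000 K

(t − 60)^(-0.1332) = 191/329.7 = 0.57931.
t − 60 = 0.57931^(1/-0.1332) = 0.57931^(-7.508) = 60.245, so t = 120.245.
T = 100·t = 12025 K → 12000 K to the nearest 200 K.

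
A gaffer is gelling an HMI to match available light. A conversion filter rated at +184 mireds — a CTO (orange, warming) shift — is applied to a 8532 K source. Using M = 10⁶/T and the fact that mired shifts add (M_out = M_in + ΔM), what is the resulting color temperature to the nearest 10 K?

3320 K

M_in = 10⁶/8532 = 117.21 mireds.
M_out = 117.21 + (+184) = 301.21 mireds.
T_out = 10⁶/301.21 = 3320.0 K → 3320 K.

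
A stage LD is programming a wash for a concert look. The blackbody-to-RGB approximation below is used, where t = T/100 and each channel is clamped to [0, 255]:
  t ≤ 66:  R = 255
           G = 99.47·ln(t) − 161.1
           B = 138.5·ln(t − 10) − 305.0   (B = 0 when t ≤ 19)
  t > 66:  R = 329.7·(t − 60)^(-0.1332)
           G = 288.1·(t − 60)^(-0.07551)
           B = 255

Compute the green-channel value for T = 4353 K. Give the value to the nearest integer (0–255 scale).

214

t = 4353/100 = 43.53; the t ≤ 66 branch applies.
G = 99.47·ln 43.53 − 161.1 = 99.47·3.7735 − 161.1 = 214.245.
Rounded: 214.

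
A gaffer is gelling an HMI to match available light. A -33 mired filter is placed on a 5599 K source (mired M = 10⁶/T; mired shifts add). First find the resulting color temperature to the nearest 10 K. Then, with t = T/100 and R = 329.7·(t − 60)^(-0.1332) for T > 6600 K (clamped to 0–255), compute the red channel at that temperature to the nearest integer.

247

M_in = 10⁶/5599 = 178.60; M_out = 178.60 + (-33) = 145.60.
T_out = 10⁶/145.60 = 6868.0 K → 6870 K; t = 68.7.
R = 329.7·(68.7 − 60)^(-0.1332) = 329.7·8.7^(-0.1332) = 329.7·0.74965 = 247.158.
Rounded: 247.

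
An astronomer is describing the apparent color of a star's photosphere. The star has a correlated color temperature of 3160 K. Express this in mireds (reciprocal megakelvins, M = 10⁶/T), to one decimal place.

316.5 mireds

M = 10⁶ / 3160 = 316.456 → 316.5 mireds.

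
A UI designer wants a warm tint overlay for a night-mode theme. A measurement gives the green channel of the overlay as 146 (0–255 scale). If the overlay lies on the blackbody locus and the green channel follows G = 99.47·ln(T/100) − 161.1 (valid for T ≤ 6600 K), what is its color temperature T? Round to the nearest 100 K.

ln t = (146 + 161.1) / 99.47 = 3.0874.
t = e^3.0874 = 21.919.
T = 100·t = 2192 K → 2200 K to the nearest 100 K.

2200 K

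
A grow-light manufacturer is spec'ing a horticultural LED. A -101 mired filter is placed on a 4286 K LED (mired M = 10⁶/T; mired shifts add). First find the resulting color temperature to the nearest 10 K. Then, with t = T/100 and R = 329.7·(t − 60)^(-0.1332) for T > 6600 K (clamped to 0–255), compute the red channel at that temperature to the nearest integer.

229

M_in = 10⁶/4286 = 233.32; M_out = 233.32 + (-101) = 132.32.
T_out = 10⁶/132.32 = 7557.6 K → 7560 K; t = 75.6.
R = 329.7·(75.6 − 60)^(-0.1332) = 329.7·15.6^(-0.1332) = 329.7·0.69355 = 228.662.
Rounded: 229.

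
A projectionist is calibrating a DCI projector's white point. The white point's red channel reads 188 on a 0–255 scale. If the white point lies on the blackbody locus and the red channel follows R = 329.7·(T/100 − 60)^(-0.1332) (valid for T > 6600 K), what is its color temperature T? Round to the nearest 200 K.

12800 K

(t − 60)^(-0.1332) = 188/329.7 = 0.57022.
t − 60 = 0.57022^(1/-0.1332) = 0.57022^(-7.508) = 67.848, so t = 127.848.
T = 100·t = 12785 K → 12800 K to the nearest 200 K.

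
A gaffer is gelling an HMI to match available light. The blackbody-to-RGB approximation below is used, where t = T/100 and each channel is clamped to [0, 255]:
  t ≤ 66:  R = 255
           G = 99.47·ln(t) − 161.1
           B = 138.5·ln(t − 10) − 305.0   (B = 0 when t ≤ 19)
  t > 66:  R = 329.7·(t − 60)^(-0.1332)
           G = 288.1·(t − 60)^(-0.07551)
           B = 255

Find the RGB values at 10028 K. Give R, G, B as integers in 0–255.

R=202, G=218, B=255

t = 10028/100 = 100.28; the t > 66 branch applies.
R = 329.7·(100.28 − 60)^(-0.1332) = 329.7·40.28^(-0.1332) = 329.7·0.61123 = 201.521.
G = 288.1·(100.28 − 60)^(-0.07551) = 288.1·40.28^(-0.07551) = 288.1·0.75648 = 217.943.
B = 255 by definition for t > 66.
Rounded: (202, 218, 255).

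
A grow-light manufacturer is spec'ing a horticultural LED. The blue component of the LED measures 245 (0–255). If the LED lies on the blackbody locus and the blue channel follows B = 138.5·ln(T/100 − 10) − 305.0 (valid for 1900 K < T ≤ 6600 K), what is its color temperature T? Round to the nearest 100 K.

6300 K

ln(t − 10) = (245 + 305.0) / 138.5 = 3.9711.
t − 10 = e^3.9711 = 53.044, so t = 63.044.
T = 100·t = 6304 K → 6300 K to the nearest 100 K.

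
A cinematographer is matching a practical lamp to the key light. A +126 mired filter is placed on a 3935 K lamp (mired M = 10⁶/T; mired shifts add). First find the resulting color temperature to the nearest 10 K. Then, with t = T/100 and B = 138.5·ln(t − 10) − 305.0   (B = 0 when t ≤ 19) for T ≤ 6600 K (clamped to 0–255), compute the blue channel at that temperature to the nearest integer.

82

M_in = 10⁶/3935 = 254.13; M_out = 254.13 + (+126) = 380.13.
T_out = 10⁶/380.13 = 2630.7 K → 2630 K; t = 26.3.
B = 138.5·ln(26.3 − 10) − 305.0 = 138.5·ln 16.3 − 305.0 = 138.5·2.7912 − 305.0 = 81.576.
Rounded: 82.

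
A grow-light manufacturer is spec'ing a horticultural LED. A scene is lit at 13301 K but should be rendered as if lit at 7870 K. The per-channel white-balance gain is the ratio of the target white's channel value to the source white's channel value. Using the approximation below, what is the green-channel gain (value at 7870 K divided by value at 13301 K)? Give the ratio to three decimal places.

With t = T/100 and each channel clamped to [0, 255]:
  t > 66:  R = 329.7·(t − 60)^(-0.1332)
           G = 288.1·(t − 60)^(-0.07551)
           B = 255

1.108

At 13301 K (t = 133.01):
  G = 288.1·(133.01 − 60)^(-0.07551) = 288.1·73.01^(-0.07551) = 288.1·0.72326 = 208.372.
At 7870 K (t = 78.7):
  G = 288.1·(78.7 − 60)^(-0.07551) = 288.1·18.7^(-0.07551) = 288.1·0.80161 = 230.944.
Gain = 230.944 / 208.372 = 1.1083 → 1.108.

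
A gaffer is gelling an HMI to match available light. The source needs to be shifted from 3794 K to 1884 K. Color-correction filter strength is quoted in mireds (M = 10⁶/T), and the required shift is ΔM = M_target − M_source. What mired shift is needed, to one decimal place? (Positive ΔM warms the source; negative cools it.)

M_source = 10⁶/3794 = 263.574; M_target = 10⁶/1884 = 530.786.
ΔM = 530.786 − 263.574 = 267.211 → +267.2 mireds, a warming shift.

+267.2 mireds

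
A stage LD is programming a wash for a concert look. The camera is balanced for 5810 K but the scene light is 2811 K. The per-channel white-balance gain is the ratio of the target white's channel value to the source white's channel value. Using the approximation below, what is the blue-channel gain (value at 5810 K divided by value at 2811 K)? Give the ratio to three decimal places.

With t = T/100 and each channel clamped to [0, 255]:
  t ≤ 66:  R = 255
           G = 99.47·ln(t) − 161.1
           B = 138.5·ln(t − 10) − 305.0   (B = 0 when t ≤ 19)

2.407

At 2811 K (t = 28.11):
  B = 138.5·ln(28.11 − 10) − 305.0 = 138.5·ln 18.11 − 305.0 = 138.5·2.8965 − 305.0 = 96.160.
At 5810 K (t = 58.1):
  B = 138.5·ln(58.1 − 10) − 305.0 = 138.5·ln 48.1 − 305.0 = 138.5·3.8733 − 305.0 = 231.450.
Gain = 231.450 / 96.160 = 2.4069 → 2.407.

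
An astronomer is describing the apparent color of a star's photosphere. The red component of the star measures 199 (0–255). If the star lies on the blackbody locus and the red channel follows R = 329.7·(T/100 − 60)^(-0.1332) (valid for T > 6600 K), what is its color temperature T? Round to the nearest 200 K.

10400 K

(t − 60)^(-0.1332) = 199/329.7 = 0.60358.
t − 60 = 0.60358^(1/-0.1332) = 0.60358^(-7.508) = 44.273, so t = 104.273.
T = 100·t = 10427 K → 10400 K to the nearest 200 K.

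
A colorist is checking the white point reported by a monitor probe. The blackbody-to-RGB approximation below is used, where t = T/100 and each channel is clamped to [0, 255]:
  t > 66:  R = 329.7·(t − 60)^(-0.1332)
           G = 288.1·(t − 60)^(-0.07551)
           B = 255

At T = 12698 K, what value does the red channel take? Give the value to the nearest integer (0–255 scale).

188

t = 12698/100 = 126.98; the t > 66 branch applies.
R = 329.7·(126.98 − 60)^(-0.1332) = 329.7·66.98^(-0.1332) = 329.7·0.57119 = 188.323.
Rounded: 188.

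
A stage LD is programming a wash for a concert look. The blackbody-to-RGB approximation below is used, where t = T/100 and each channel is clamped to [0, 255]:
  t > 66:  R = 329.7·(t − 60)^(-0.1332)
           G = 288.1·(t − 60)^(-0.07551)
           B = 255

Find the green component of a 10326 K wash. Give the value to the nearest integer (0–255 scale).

217

t = 10326/100 = 103.26; the t > 66 branch applies.
G = 288.1·(103.26 − 60)^(-0.07551) = 288.1·43.26^(-0.07551) = 288.1·0.75242 = 216.772.
Rounded: 217.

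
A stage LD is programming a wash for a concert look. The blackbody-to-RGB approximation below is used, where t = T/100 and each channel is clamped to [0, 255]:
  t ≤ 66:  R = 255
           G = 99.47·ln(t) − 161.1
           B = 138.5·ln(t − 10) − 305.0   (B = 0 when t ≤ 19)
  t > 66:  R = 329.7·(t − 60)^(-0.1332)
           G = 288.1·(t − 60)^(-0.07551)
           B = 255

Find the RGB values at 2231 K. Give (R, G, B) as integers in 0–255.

(255, 148, 43)

t = 2231/100 = 22.31; the t ≤ 66 branch applies.
R = 255 by definition for t ≤ 66.
G = 99.47·ln 22.31 − 161.1 = 99.47·3.1050 − 161.1 = 147.758.
B = 138.5·ln(22.31 − 10) − 305.0 = 138.5·ln 12.31 − 305.0 = 138.5·2.5104 − 305.0 = 42.692.
Rounded: (255, 148, 43).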